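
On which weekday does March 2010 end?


March 2010 has 31 days
Anchor: Jan 1, 2010. With p = 2010 - 1 = 2009: (p + p//4 - p//100 + p//400) mod 7 = (2009 + 502 - 20 + 5) mod 7 = 2496 mod 7 = 4 -> Friday (Mon=0 ... Sun=6)
Days before March (Jan-Feb): 59; March 1 index = (4 + 59) mod 7 = 0 -> Monday
Last day offset: 31 - 1 = 30 days
Weekday index = (0 + 30) mod 7 = 2

Wednesday, March 31


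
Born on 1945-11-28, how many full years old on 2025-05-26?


Birth: 1945-11-28
Reference: 2025-05-26
Year difference: 2025 - 1945 = 80
Birthday not yet reached in 2025, subtract 1

79 years old


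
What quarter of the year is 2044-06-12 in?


Month: June (month 6)
Q1: Jan-Mar, Q2: Apr-Jun, Q3: Jul-Sep, Q4: Oct-Dec

Q2


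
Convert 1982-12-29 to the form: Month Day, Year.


ISO 1982-12-29 parses as year=1982, month=12, day=29
Month 12 -> December

December 29, 1982


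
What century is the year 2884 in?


Century = (year - 1) // 100 + 1
= (2884 - 1) // 100 + 1
= 2883 // 100 + 1
= 28 + 1

29th century


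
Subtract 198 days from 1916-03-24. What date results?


Start: 1916-03-24, subtract 198 days
Back 24 days from March 24 reaches February 29, 1916 -> 174 left
February 1916 has 29 days -> back to January 31, 1916 -> 145 left
January 1916 has 31 days -> back to December 31, 1915 -> 114 left
December 1915 has 31 days -> back to November 30, 1915 -> 83 left
November 1915 has 30 days -> back to October 31, 1915 -> 53 left
October 1915 has 31 days -> back to September 30, 1915 -> 22 left
September 1915: 30 - 22 = 8 -> lands on September 8

Result: 1915-09-08


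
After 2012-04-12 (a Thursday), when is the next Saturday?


Current: Thursday
Target: Saturday
Days ahead: 2

Next Saturday: 2012-04-14


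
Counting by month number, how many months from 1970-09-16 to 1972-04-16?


From September 1970 to April 1972
2 years * 12 = 24 months, minus 5 months = 19

19 months


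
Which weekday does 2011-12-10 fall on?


Date: December 10, 2011
Anchor: Jan 1, 2011. With p = 2011 - 1 = 2010: (p + p//4 - p//100 + p//400) mod 7 = (2010 + 502 - 20 + 5) mod 7 = 2497 mod 7 = 5 -> Saturday (Mon=0 ... Sun=6)
Days before December (Jan-Nov): 334; offset = 334 + 10 - 1 = 343
Weekday index = (5 + 343) mod 7 = 5

Day of the week: Saturday


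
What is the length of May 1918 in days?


May 1918

31 days


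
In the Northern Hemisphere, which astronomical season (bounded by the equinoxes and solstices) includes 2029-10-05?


Date: October 5
Astronomical Autumn (approx.; exact equinox/solstice day varies by year): September 22 to December 20
October 5 falls within the Autumn window

Autumn


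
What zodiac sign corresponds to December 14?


Date: December 14
Conventional tropical zodiac dates: Sagittarius from November 22 onward; Capricorn starts December 22
December 14 falls within the Sagittarius range

Sagittarius


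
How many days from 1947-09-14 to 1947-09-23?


From 1947-09-14 to 1947-09-23
1947-09-14: days before September = 31 + 28 + 31 + 30 + 31 + 30 + 31 + 31 = 243 (1947 is not a leap year); day of year = 243 + 14 = 257
1947-09-23: days before September = 31 + 28 + 31 + 30 + 31 + 30 + 31 + 31 = 243 (1947 is not a leap year); day of year = 243 + 23 = 266
Same year: 266 - 257 = 9

9 days


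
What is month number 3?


Month 3 of 12

March


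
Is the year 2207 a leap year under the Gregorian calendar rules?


Gregorian leap year rule: divisible by 4, but not by 100, unless also by 400.
2207 is not divisible by 4 -> not a leap year

No


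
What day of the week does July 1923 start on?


Target: July 1, 1923
Anchor: Jan 1, 1923. With p = 1923 - 1 = 1922: (p + p//4 - p//100 + p//400) mod 7 = (1922 + 480 - 19 + 4) mod 7 = 2387 mod 7 = 0 -> Monday (Mon=0 ... Sun=6)
Days before July (Jan-Jun): 181 days
Weekday index = (0 + 181) mod 7 = 6

Sunday


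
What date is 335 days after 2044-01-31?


Start: 2044-01-31, add 335 days
January 31 is the last day of January 2044 -> 335 left
February 2044 has 29 days -> 306 left
March 2044 has 31 days -> 275 left
April 2044 has 30 days -> 245 left
May 2044 has 31 days -> 214 left
June 2044 has 30 days -> 184 left
July 2044 has 31 days -> 153 left
August 2044 has 31 days -> 122 left
September 2044 has 30 days -> 92 left
October 2044 has 31 days -> 61 left
November 2044 has 30 days -> 31 left
December 2044: 31 <= 31 -> lands on December 31

Result: 2044-12-31


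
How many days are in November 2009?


November 2009

30 days


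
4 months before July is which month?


July is month 7
7 - 4 = 3

March


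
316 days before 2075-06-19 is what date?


Start: 2075-06-19, subtract 316 days
Back 19 days from June 19 reaches May 31, 2075 -> 297 left
May 2075 has 31 days -> back to April 30, 2075 -> 266 left
April 2075 has 30 days -> back to March 31, 2075 -> 236 left
March 2075 has 31 days -> back to February 28, 2075 -> 205 left
February 2075 has 28 days -> back to January 31, 2075 -> 177 left
January 2075 has 31 days -> back to December 31, 2074 -> 146 left
December 2074 has 31 days -> back to November 30, 2074 -> 115 left
November 2074 has 30 days -> back to October 31, 2074 -> 85 left
October 2074 has 31 days -> back to September 30, 2074 -> 54 left
September 2074 has 30 days -> back to August 31, 2074 -> 24 left
August 2074: 31 - 24 = 7 -> lands on August 7

Result: 2074-08-07


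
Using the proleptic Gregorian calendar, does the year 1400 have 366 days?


Gregorian leap year rule: divisible by 4, but not by 100, unless also by 400.
1400 is divisible by 100 but not 400 -> not a leap year

No


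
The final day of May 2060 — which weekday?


May 2060 has 31 days
Anchor: Jan 1, 2060. With p = 2060 - 1 = 2059: (p + p//4 - p//100 + p//400) mod 7 = (2059 + 514 - 20 + 5) mod 7 = 2558 mod 7 = 3 -> Thursday (Mon=0 ... Sun=6)
Days before May (Jan-Apr): 121; May 1 index = (3 + 121) mod 7 = 5 -> Saturday
Last day offset: 31 - 1 = 30 days
Weekday index = (5 + 30) mod 7 = 0

Monday, May 31


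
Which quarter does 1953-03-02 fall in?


Month: March (month 3)
Q1: Jan-Mar, Q2: Apr-Jun, Q3: Jul-Sep, Q4: Oct-Dec

Q1


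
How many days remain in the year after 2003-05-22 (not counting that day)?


Day of year: 142 of 365
Remaining = 365 - 142

223 days


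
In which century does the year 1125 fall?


Century = (year - 1) // 100 + 1
= (1125 - 1) // 100 + 1
= 1124 // 100 + 1
= 11 + 1

12th century


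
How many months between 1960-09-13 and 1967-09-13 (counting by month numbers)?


From September 1960 to September 1967
7 years * 12 = 84 months = 84

84 months


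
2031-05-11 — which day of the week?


Date: May 11, 2031
Anchor: Jan 1, 2031. With p = 2031 - 1 = 2030: (p + p//4 - p//100 + p//400) mod 7 = (2030 + 507 - 20 + 5) mod 7 = 2522 mod 7 = 2 -> Wednesday (Mon=0 ... Sun=6)
Days before May (Jan-Apr): 120; offset = 120 + 11 - 1 = 130
Weekday index = (2 + 130) mod 7 = 6

Day of the week: Sunday


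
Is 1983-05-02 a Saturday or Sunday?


Anchor: Jan 1, 1983. With p = 1983 - 1 = 1982: (p + p//4 - p//100 + p//400) mod 7 = (1982 + 495 - 19 + 4) mod 7 = 2462 mod 7 = 5 -> Saturday (Mon=0 ... Sun=6)
Day of year: 122; offset = 121
Weekday index = (5 + 121) mod 7 = 0 -> Monday
Weekend days: Saturday, Sunday

No


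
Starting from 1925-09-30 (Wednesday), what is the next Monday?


Current: Wednesday
Target: Monday
Days ahead: 5

Next Monday: 1925-10-05


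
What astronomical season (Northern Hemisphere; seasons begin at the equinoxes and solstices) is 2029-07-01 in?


Date: July 1
Astronomical Summer (approx.; exact equinox/solstice day varies by year): June 21 to September 21
July 1 falls within the Summer window

Summer


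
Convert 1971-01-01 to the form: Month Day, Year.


ISO 1971-01-01 parses as year=1971, month=01, day=01
Month 1 -> January

January 1, 1971


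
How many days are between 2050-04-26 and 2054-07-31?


From 2050-04-26 to 2054-07-31
2050-04-26: days before April = 31 + 28 + 31 = 90 (2050 is not a leap year); day of year = 90 + 26 = 116
2054-07-31: days before July = 31 + 28 + 31 + 30 + 31 + 30 = 181 (2054 is not a leap year); day of year = 181 + 31 = 212
Rest of 2050: 365 - 116 = 249
Full years 2051 (365), 2052 (366), 2053 (365): 1096
Total = 249 + 1096 + 212 = 1557

1557 days


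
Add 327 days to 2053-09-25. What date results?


Start: 2053-09-25, add 327 days
September 2053 has 30 days: 30 - 25 = 5 days to September 30 -> 322 left
October 2053 has 31 days -> 291 left
November 2053 has 30 days -> 261 left
December 2053 has 31 days -> 230 left
January 2054 has 31 days -> 199 left
February 2054 has 28 days -> 171 left
March 2054 has 31 days -> 140 left
April 2054 has 30 days -> 110 left
May 2054 has 31 days -> 79 left
June 2054 has 30 days -> 49 left
July 2054 has 31 days -> 18 left
August 2054: 18 <= 31 -> lands on August 18

Result: 2054-08-18


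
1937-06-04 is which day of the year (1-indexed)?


Date: June 4, 1937
Days in months 1 through 5: 151
Plus 4 days in June

Day of year: 155


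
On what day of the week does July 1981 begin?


Target: July 1, 1981
Anchor: Jan 1, 1981. With p = 1981 - 1 = 1980: (p + p//4 - p//100 + p//400) mod 7 = (1980 + 495 - 19 + 4) mod 7 = 2460 mod 7 = 3 -> Thursday (Mon=0 ... Sun=6)
Days before July (Jan-Jun): 181 days
Weekday index = (3 + 181) mod 7 = 2

Wednesday


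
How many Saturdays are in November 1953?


November 1953 has 30 days
Anchor: Jan 1, 1953. With p = 1953 - 1 = 1952: (p + p//4 - p//100 + p//400) mod 7 = (1952 + 488 - 19 + 4) mod 7 = 2425 mod 7 = 3 -> Thursday (Mon=0 ... Sun=6)
Days before November (Jan-Oct): 304; November 1 index = (3 + 304) mod 7 = 6 -> Sunday
First Saturday is November 7
Saturdays: 7, 14, 21, 28

4 Saturdays


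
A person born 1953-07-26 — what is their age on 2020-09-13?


Birth: 1953-07-26
Reference: 2020-09-13
Year difference: 2020 - 1953 = 67

67 years old


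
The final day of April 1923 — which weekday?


April 1923 has 30 days
Anchor: Jan 1, 1923. With p = 1923 - 1 = 1922: (p + p//4 - p//100 + p//400) mod 7 = (1922 + 480 - 19 + 4) mod 7 = 2387 mod 7 = 0 -> Monday (Mon=0 ... Sun=6)
Days before April (Jan-Mar): 90; April 1 index = (0 + 90) mod 7 = 6 -> Sunday
Last day offset: 30 - 1 = 29 days
Weekday index = (6 + 29) mod 7 = 0

Monday, April 30


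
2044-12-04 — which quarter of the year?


Month: December (month 12)
Q1: Jan-Mar, Q2: Apr-Jun, Q3: Jul-Sep, Q4: Oct-Dec

Q4


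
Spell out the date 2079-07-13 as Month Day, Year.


ISO 2079-07-13 parses as year=2079, month=07, day=13
Month 7 -> July

July 13, 2079


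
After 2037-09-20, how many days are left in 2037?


Day of year: 263 of 365
Remaining = 365 - 263

102 days


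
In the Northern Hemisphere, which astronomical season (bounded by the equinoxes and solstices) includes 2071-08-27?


Date: August 27
Astronomical Summer (approx.; exact equinox/solstice day varies by year): June 21 to September 21
August 27 falls within the Summer window

Summer


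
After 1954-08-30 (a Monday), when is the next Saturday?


Current: Monday
Target: Saturday
Days ahead: 5

Next Saturday: 1954-09-04


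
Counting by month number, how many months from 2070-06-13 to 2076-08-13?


From June 2070 to August 2076
6 years * 12 = 72 months, plus 2 months = 74

74 months


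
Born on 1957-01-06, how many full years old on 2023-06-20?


Birth: 1957-01-06
Reference: 2023-06-20
Year difference: 2023 - 1957 = 66

66 years old


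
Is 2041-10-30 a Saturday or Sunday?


Anchor: Jan 1, 2041. With p = 2041 - 1 = 2040: (p + p//4 - p//100 + p//400) mod 7 = (2040 + 510 - 20 + 5) mod 7 = 2535 mod 7 = 1 -> Tuesday (Mon=0 ... Sun=6)
Day of year: 303; offset = 302
Weekday index = (1 + 302) mod 7 = 2 -> Wednesday
Weekend days: Saturday, Sunday

No


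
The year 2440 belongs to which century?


Century = (year - 1) // 100 + 1
= (2440 - 1) // 100 + 1
= 2439 // 100 + 1
= 24 + 1

25th century


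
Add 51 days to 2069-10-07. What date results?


Start: 2069-10-07, add 51 days
October 2069 has 31 days: 31 - 7 = 24 days to October 31 -> 27 left
November 2069: 27 <= 30 -> lands on November 27

Result: 2069-11-27


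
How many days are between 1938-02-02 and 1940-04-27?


From 1938-02-02 to 1940-04-27
1938-02-02: days before February = 31; day of year = 31 + 2 = 33
1940-04-27: days before April = 31 + 29 + 31 = 91 (1940 is a leap year); day of year = 91 + 27 = 118
Rest of 1938: 365 - 33 = 332
Full years 1939 (365): 365
Total = 332 + 365 + 118 = 815

815 days


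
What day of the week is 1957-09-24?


Date: September 24, 1957
Anchor: Jan 1, 1957. With p = 1957 - 1 = 1956: (p + p//4 - p//100 + p//400) mod 7 = (1956 + 489 - 19 + 4) mod 7 = 2430 mod 7 = 1 -> Tuesday (Mon=0 ... Sun=6)
Days before September (Jan-Aug): 243; offset = 243 + 24 - 1 = 266
Weekday index = (1 + 266) mod 7 = 1

Day of the week: Tuesday


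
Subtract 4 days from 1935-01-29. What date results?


Start: 1935-01-29, subtract 4 days
29 - 4 = 25 stays within January 1935

Result: 1935-01-25


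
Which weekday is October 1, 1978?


Target: October 1, 1978
Anchor: Jan 1, 1978. With p = 1978 - 1 = 1977: (p + p//4 - p//100 + p//400) mod 7 = (1977 + 494 - 19 + 4) mod 7 = 2456 mod 7 = 6 -> Sunday (Mon=0 ... Sun=6)
Days before October (Jan-Sep): 273 days
Weekday index = (6 + 273) mod 7 = 6

Sunday


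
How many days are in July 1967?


July 1967

31 days


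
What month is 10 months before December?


December is month 12
12 - 10 = 2

February


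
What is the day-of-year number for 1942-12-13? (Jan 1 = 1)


Date: December 13, 1942
Days in months 1 through 11: 334
Plus 13 days in December

Day of year: 347


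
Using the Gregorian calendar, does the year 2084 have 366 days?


Gregorian leap year rule: divisible by 4, but not by 100, unless also by 400.
2084 is divisible by 4 but not 100 -> leap year

Yes


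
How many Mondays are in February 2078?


February 2078 has 28 days
Anchor: Jan 1, 2078. With p = 2078 - 1 = 2077: (p + p//4 - p//100 + p//400) mod 7 = (2077 + 519 - 20 + 5) mod 7 = 2581 mod 7 = 5 -> Saturday (Mon=0 ... Sun=6)
Days before February (Jan): 31; February 1 index = (5 + 31) mod 7 = 1 -> Tuesday
First Monday is February 7
Mondays: 7, 14, 21, 28

4 Mondays


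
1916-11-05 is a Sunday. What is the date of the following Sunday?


Current: Sunday
Target: Sunday
Days ahead: 7

Next Sunday: 1916-11-12


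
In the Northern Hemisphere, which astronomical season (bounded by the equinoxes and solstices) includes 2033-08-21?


Date: August 21
Astronomical Summer (approx.; exact equinox/solstice day varies by year): June 21 to September 21
August 21 falls within the Summer window

Summer


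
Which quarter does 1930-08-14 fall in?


Month: August (month 8)
Q1: Jan-Mar, Q2: Apr-Jun, Q3: Jul-Sep, Q4: Oct-Dec

Q3


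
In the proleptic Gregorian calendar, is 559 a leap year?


Gregorian leap year rule: divisible by 4, but not by 100, unless also by 400.
559 is not divisible by 4 -> not a leap year

No


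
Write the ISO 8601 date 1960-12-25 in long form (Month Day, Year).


ISO 1960-12-25 parses as year=1960, month=12, day=25
Month 12 -> December

December 25, 1960


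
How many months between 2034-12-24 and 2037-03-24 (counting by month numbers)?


From December 2034 to March 2037
3 years * 12 = 36 months, minus 9 months = 27

27 months


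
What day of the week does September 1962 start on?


Target: September 1, 1962
Anchor: Jan 1, 1962. With p = 1962 - 1 = 1961: (p + p//4 - p//100 + p//400) mod 7 = (1961 + 490 - 19 + 4) mod 7 = 2436 mod 7 = 0 -> Monday (Mon=0 ... Sun=6)
Days before September (Jan-Aug): 243 days
Weekday index = (0 + 243) mod 7 = 5

Saturday


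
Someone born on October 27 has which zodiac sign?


Date: October 27
Conventional tropical zodiac dates: Scorpio from October 23 onward; Sagittarius starts November 22
October 27 falls within the Scorpio range

Scorpio


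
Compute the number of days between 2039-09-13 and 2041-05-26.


From 2039-09-13 to 2041-05-26
2039-09-13: days before September = 31 + 28 + 31 + 30 + 31 + 30 + 31 + 31 = 243 (2039 is not a leap year); day of year = 243 + 13 = 256
2041-05-26: days before May = 31 + 28 + 31 + 30 = 120 (2041 is not a leap year); day of year = 120 + 26 = 146
Rest of 2039: 365 - 256 = 109
Full years 2040 (366): 366
Total = 109 + 366 + 146 = 621

621 days


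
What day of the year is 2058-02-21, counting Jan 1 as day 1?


Date: February 21, 2058
Days in months 1 through 1: 31
Plus 21 days in February

Day of year: 52


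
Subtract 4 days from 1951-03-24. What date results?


Start: 1951-03-24, subtract 4 days
24 - 4 = 20 stays within March 1951

Result: 1951-03-20


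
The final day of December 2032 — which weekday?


December 2032 has 31 days
Anchor: Jan 1, 2032. With p = 2032 - 1 = 2031: (p + p//4 - p//100 + p//400) mod 7 = (2031 + 507 - 20 + 5) mod 7 = 2523 mod 7 = 3 -> Thursday (Mon=0 ... Sun=6)
Days before December (Jan-Nov): 335; December 1 index = (3 + 335) mod 7 = 2 -> Wednesday
Last day offset: 31 - 1 = 30 days
Weekday index = (2 + 30) mod 7 = 4

Friday, December 31


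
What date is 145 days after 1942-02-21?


Start: 1942-02-21, add 145 days
February 1942 has 28 days: 28 - 21 = 7 days to February 28 -> 138 left
March 1942 has 31 days -> 107 left
April 1942 has 30 days -> 77 left
May 1942 has 31 days -> 46 left
June 1942 has 30 days -> 16 left
July 1942: 16 <= 31 -> lands on July 16

Result: 1942-07-16


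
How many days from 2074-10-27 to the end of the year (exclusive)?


Day of year: 300 of 365
Remaining = 365 - 300

65 days


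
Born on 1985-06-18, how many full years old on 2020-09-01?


Birth: 1985-06-18
Reference: 2020-09-01
Year difference: 2020 - 1985 = 35

35 years old


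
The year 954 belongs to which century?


Century = (year - 1) // 100 + 1
= (954 - 1) // 100 + 1
= 953 // 100 + 1
= 9 + 1

10th century


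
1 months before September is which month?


September is month 9
9 - 1 = 8

August


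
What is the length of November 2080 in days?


November 2080

30 days


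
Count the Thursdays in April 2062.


April 2062 has 30 days
Anchor: Jan 1, 2062. With p = 2062 - 1 = 2061: (p + p//4 - p//100 + p//400) mod 7 = (2061 + 515 - 20 + 5) mod 7 = 2561 mod 7 = 6 -> Sunday (Mon=0 ... Sun=6)
Days before April (Jan-Mar): 90; April 1 index = (6 + 90) mod 7 = 5 -> Saturday
First Thursday is April 6
Thursdays: 6, 13, 20, 27

4 Thursdays


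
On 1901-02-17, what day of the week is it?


Date: February 17, 1901
Anchor: Jan 1, 1901. With p = 1901 - 1 = 1900: (p + p//4 - p//100 + p//400) mod 7 = (1900 + 475 - 19 + 4) mod 7 = 2360 mod 7 = 1 -> Tuesday (Mon=0 ... Sun=6)
Days before February (Jan): 31; offset = 31 + 17 - 1 = 47
Weekday index = (1 + 47) mod 7 = 6

Day of the week: Sunday


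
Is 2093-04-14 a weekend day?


Anchor: Jan 1, 2093. With p = 2093 - 1 = 2092: (p + p//4 - p//100 + p//400) mod 7 = (2092 + 523 - 20 + 5) mod 7 = 2600 mod 7 = 3 -> Thursday (Mon=0 ... Sun=6)
Day of year: 104; offset = 103
Weekday index = (3 + 103) mod 7 = 1 -> Tuesday
Weekend days: Saturday, Sunday

No


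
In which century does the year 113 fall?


Century = (year - 1) // 100 + 1
= (113 - 1) // 100 + 1
= 112 // 100 + 1
= 1 + 1

2nd century


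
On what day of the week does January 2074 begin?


Target: January 1, 2074
Anchor: Jan 1, 2074. With p = 2074 - 1 = 2073: (p + p//4 - p//100 + p//400) mod 7 = (2073 + 518 - 20 + 5) mod 7 = 2576 mod 7 = 0 -> Monday (Mon=0 ... Sun=6)
Offset from anchor: 0 days
Weekday index = (0 + 0) mod 7 = 0

Monday


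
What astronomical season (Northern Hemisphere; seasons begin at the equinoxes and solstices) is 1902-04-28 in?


Date: April 28
Astronomical Spring (approx.; exact equinox/solstice day varies by year): March 20 to June 20
April 28 falls within the Spring window

Spring


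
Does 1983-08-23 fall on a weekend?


Anchor: Jan 1, 1983. With p = 1983 - 1 = 1982: (p + p//4 - p//100 + p//400) mod 7 = (1982 + 495 - 19 + 4) mod 7 = 2462 mod 7 = 5 -> Saturday (Mon=0 ... Sun=6)
Day of year: 235; offset = 234
Weekday index = (5 + 234) mod 7 = 1 -> Tuesday
Weekend days: Saturday, Sunday

No


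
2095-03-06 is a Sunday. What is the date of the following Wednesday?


Current: Sunday
Target: Wednesday
Days ahead: 3

Next Wednesday: 2095-03-09


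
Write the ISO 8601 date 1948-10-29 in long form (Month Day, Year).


ISO 1948-10-29 parses as year=1948, month=10, day=29
Month 10 -> October

October 29, 1948


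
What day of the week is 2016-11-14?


Date: November 14, 2016
Anchor: Jan 1, 2016. With p = 2016 - 1 = 2015: (p + p//4 - p//100 + p//400) mod 7 = (2015 + 503 - 20 + 5) mod 7 = 2503 mod 7 = 4 -> Friday (Mon=0 ... Sun=6)
Days before November (Jan-Oct): 305; offset = 305 + 14 - 1 = 318
Weekday index = (4 + 318) mod 7 = 0

Day of the week: Monday


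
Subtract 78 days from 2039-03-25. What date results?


Start: 2039-03-25, subtract 78 days
Back 25 days from March 25 reaches February 28, 2039 -> 53 left
February 2039 has 28 days -> back to January 31, 2039 -> 25 left
January 2039: 31 - 25 = 6 -> lands on January 6

Result: 2039-01-06


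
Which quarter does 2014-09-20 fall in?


Month: September (month 9)
Q1: Jan-Mar, Q2: Apr-Jun, Q3: Jul-Sep, Q4: Oct-Dec

Q3


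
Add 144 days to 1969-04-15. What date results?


Start: 1969-04-15, add 144 days
April 1969 has 30 days: 30 - 15 = 15 days to April 30 -> 129 left
May 1969 has 31 days -> 98 left
June 1969 has 30 days -> 68 left
July 1969 has 31 days -> 37 left
August 1969 has 31 days -> 6 left
September 1969: 6 <= 30 -> lands on September 6

Result: 1969-09-06


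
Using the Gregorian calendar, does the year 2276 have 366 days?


Gregorian leap year rule: divisible by 4, but not by 100, unless also by 400.
2276 is divisible by 4 but not 100 -> leap year

Yes


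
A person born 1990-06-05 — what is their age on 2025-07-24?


Birth: 1990-06-05
Reference: 2025-07-24
Year difference: 2025 - 1990 = 35

35 years old


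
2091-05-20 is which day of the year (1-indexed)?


Date: May 20, 2091
Days in months 1 through 4: 120
Plus 20 days in May

Day of year: 140


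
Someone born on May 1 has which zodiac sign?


Date: May 1
Conventional tropical zodiac dates: Taurus from April 20 onward; Gemini starts May 21
May 1 falls within the Taurus range

Taurus


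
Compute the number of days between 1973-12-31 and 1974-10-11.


From 1973-12-31 to 1974-10-11
1973-12-31: days before December = 31 + 28 + 31 + 30 + 31 + 30 + 31 + 31 + 30 + 31 + 30 = 334 (1973 is not a leap year); day of year = 334 + 31 = 365
1974-10-11: days before October = 31 + 28 + 31 + 30 + 31 + 30 + 31 + 31 + 30 = 273 (1974 is not a leap year); day of year = 273 + 11 = 284
Rest of 1973: 365 - 365 = 0
Total = 0 + 284 = 284

284 days


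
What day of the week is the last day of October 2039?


October 2039 has 31 days
Anchor: Jan 1, 2039. With p = 2039 - 1 = 2038: (p + p//4 - p//100 + p//400) mod 7 = (2038 + 509 - 20 + 5) mod 7 = 2532 mod 7 = 5 -> Saturday (Mon=0 ... Sun=6)
Days before October (Jan-Sep): 273; October 1 index = (5 + 273) mod 7 = 5 -> Saturday
Last day offset: 31 - 1 = 30 days
Weekday index = (5 + 30) mod 7 = 0

Monday, October 31


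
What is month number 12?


Month 12 of 12

December


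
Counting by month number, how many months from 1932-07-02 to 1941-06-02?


From July 1932 to June 1941
9 years * 12 = 108 months, minus 1 month = 107

107 months


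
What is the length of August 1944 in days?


August 1944

31 days


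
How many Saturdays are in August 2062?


August 2062 has 31 days
Anchor: Jan 1, 2062. With p = 2062 - 1 = 2061: (p + p//4 - p//100 + p//400) mod 7 = (2061 + 515 - 20 + 5) mod 7 = 2561 mod 7 = 6 -> Sunday (Mon=0 ... Sun=6)
Days before August (Jan-Jul): 212; August 1 index = (6 + 212) mod 7 = 1 -> Tuesday
First Saturday is August 5
Saturdays: 5, 12, 19, 26

4 Saturdays


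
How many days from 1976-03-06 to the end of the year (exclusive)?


Day of year: 66 of 366
Remaining = 366 - 66

300 days


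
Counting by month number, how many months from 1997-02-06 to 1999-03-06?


From February 1997 to March 1999
2 years * 12 = 24 months, plus 1 month = 25

25 months


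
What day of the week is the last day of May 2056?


May 2056 has 31 days
Anchor: Jan 1, 2056. With p = 2056 - 1 = 2055: (p + p//4 - p//100 + p//400) mod 7 = (2055 + 513 - 20 + 5) mod 7 = 2553 mod 7 = 5 -> Saturday (Mon=0 ... Sun=6)
Days before May (Jan-Apr): 121; May 1 index = (5 + 121) mod 7 = 0 -> Monday
Last day offset: 31 - 1 = 30 days
Weekday index = (0 + 30) mod 7 = 2

Wednesday, May 31


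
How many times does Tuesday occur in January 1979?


January 1979 has 31 days
Anchor: Jan 1, 1979. With p = 1979 - 1 = 1978: (p + p//4 - p//100 + p//400) mod 7 = (1978 + 494 - 19 + 4) mod 7 = 2457 mod 7 = 0 -> Monday (Mon=0 ... Sun=6)
January 1 is the anchor itself -> Monday
First Tuesday is January 2
Tuesdays: 2, 9, 16, 23, 30

5 Tuesdays


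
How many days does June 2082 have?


June 2082

30 days


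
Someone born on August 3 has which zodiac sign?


Date: August 3
Conventional tropical zodiac dates: Leo from July 23 onward; Virgo starts August 23
August 3 falls within the Leo range

Leo


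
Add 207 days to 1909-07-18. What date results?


Start: 1909-07-18, add 207 days
July 1909 has 31 days: 31 - 18 = 13 days to July 31 -> 194 left
August 1909 has 31 days -> 163 left
September 1909 has 30 days -> 133 left
October 1909 has 31 days -> 102 left
November 1909 has 30 days -> 72 left
December 1909 has 31 days -> 41 left
January 1910 has 31 days -> 10 left
February 1910: 10 <= 28 -> lands on February 10

Result: 1910-02-10


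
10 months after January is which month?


January is month 1
1 + 10 = 11

November


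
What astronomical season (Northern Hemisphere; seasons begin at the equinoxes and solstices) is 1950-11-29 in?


Date: November 29
Astronomical Autumn (approx.; exact equinox/solstice day varies by year): September 22 to December 20
November 29 falls within the Autumn window

Autumn


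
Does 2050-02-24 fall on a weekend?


Anchor: Jan 1, 2050. With p = 2050 - 1 = 2049: (p + p//4 - p//100 + p//400) mod 7 = (2049 + 512 - 20 + 5) mod 7 = 2546 mod 7 = 5 -> Saturday (Mon=0 ... Sun=6)
Day of year: 55; offset = 54
Weekday index = (5 + 54) mod 7 = 3 -> Thursday
Weekend days: Saturday, Sunday

No


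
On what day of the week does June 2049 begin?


Target: June 1, 2049
Anchor: Jan 1, 2049. With p = 2049 - 1 = 2048: (p + p//4 - p//100 + p//400) mod 7 = (2048 + 512 - 20 + 5) mod 7 = 2545 mod 7 = 4 -> Friday (Mon=0 ... Sun=6)
Days before June (Jan-May): 151 days
Weekday index = (4 + 151) mod 7 = 1

Tuesday


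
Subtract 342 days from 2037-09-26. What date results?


Start: 2037-09-26, subtract 342 days
Back 26 days from September 26 reaches August 31, 2037 -> 316 left
August 2037 has 31 days -> back to July 31, 2037 -> 285 left
July 2037 has 31 days -> back to June 30, 2037 -> 254 left
June 2037 has 30 days -> back to May 31, 2037 -> 224 left
May 2037 has 31 days -> back to April 30, 2037 -> 193 left
April 2037 has 30 days -> back to March 31, 2037 -> 163 left
March 2037 has 31 days -> back to February 28, 2037 -> 132 left
February 2037 has 28 days -> back to January 31, 2037 -> 104 left
January 2037 has 31 days -> back to December 31, 2036 -> 73 left
December 2036 has 31 days -> back to November 30, 2036 -> 42 left
November 2036 has 30 days -> back to October 31, 2036 -> 12 left
October 2036: 31 - 12 = 19 -> lands on October 19

Result: 2036-10-19


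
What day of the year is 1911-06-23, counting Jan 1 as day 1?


Date: June 23, 1911
Days in months 1 through 5: 151
Plus 23 days in June

Day of year: 174


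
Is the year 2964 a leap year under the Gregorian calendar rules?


Gregorian leap year rule: divisible by 4, but not by 100, unless also by 400.
2964 is divisible by 4 but not 100 -> leap year

Yes


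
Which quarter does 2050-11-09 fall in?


Month: November (month 11)
Q1: Jan-Mar, Q2: Apr-Jun, Q3: Jul-Sep, Q4: Oct-Dec

Q4


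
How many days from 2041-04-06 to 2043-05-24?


From 2041-04-06 to 2043-05-24
2041-04-06: days before April = 31 + 28 + 31 = 90 (2041 is not a leap year); day of year = 90 + 6 = 96
2043-05-24: days before May = 31 + 28 + 31 + 30 = 120 (2043 is not a leap year); day of year = 120 + 24 = 144
Rest of 2041: 365 - 96 = 269
Full years 2042 (365): 365
Total = 269 + 365 + 144 = 778

778 days


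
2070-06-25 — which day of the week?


Date: June 25, 2070
Anchor: Jan 1, 2070. With p = 2070 - 1 = 2069: (p + p//4 - p//100 + p//400) mod 7 = (2069 + 517 - 20 + 5) mod 7 = 2571 mod 7 = 2 -> Wednesday (Mon=0 ... Sun=6)
Days before June (Jan-May): 151; offset = 151 + 25 - 1 = 175
Weekday index = (2 + 175) mod 7 = 2

Day of the week: Wednesday


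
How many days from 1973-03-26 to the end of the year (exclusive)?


Day of year: 85 of 365
Remaining = 365 - 85

280 days


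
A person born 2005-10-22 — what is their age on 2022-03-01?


Birth: 2005-10-22
Reference: 2022-03-01
Year difference: 2022 - 2005 = 17
Birthday not yet reached in 2022, subtract 1

16 years old


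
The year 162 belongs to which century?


Century = (year - 1) // 100 + 1
= (162 - 1) // 100 + 1
= 161 // 100 + 1
= 1 + 1

2nd century


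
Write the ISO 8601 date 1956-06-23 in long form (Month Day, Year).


ISO 1956-06-23 parses as year=1956, month=06, day=23
Month 6 -> June

June 23, 1956


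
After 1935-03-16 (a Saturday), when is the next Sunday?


Current: Saturday
Target: Sunday
Days ahead: 1

Next Sunday: 1935-03-17


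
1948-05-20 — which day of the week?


Date: May 20, 1948
Anchor: Jan 1, 1948. With p = 1948 - 1 = 1947: (p + p//4 - p//100 + p//400) mod 7 = (1947 + 486 - 19 + 4) mod 7 = 2418 mod 7 = 3 -> Thursday (Mon=0 ... Sun=6)
Days before May (Jan-Apr): 121; offset = 121 + 20 - 1 = 140
Weekday index = (3 + 140) mod 7 = 3

Day of the week: Thursday


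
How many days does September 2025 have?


September 2025

30 days


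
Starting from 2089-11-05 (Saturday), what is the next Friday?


Current: Saturday
Target: Friday
Days ahead: 6

Next Friday: 2089-11-11


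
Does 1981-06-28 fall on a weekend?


Anchor: Jan 1, 1981. With p = 1981 - 1 = 1980: (p + p//4 - p//100 + p//400) mod 7 = (1980 + 495 - 19 + 4) mod 7 = 2460 mod 7 = 3 -> Thursday (Mon=0 ... Sun=6)
Day of year: 179; offset = 178
Weekday index = (3 + 178) mod 7 = 6 -> Sunday
Weekend days: Saturday, Sunday

Yes


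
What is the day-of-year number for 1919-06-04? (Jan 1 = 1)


Date: June 4, 1919
Days in months 1 through 5: 151
Plus 4 days in June

Day of year: 155


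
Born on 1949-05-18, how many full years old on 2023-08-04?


Birth: 1949-05-18
Reference: 2023-08-04
Year difference: 2023 - 1949 = 74

74 years old


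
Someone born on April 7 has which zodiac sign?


Date: April 7
Conventional tropical zodiac dates: Aries from March 21 onward; Taurus starts April 20
April 7 falls within the Aries range

Aries


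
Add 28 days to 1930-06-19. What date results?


Start: 1930-06-19, add 28 days
June 1930 has 30 days: 30 - 19 = 11 days to June 30 -> 17 left
July 1930: 17 <= 31 -> lands on July 17

Result: 1930-07-17


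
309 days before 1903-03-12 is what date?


Start: 1903-03-12, subtract 309 days
Back 12 days from March 12 reaches February 28, 1903 -> 297 left
February 1903 has 28 days -> back to January 31, 1903 -> 269 left
January 1903 has 31 days -> back to December 31, 1902 -> 238 left
December 1902 has 31 days -> back to November 30, 1902 -> 207 left
November 1902 has 30 days -> back to October 31, 1902 -> 177 left
October 1902 has 31 days -> back to September 30, 1902 -> 146 left
September 1902 has 30 days -> back to August 31, 1902 -> 116 left
August 1902 has 31 days -> back to July 31, 1902 -> 85 left
July 1902 has 31 days -> back to June 30, 1902 -> 54 left
June 1902 has 30 days -> back to May 31, 1902 -> 24 left
May 1902: 31 - 24 = 7 -> lands on May 7

Result: 1902-05-07


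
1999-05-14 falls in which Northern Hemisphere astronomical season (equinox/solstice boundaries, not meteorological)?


Date: May 14
Astronomical Spring (approx.; exact equinox/solstice day varies by year): March 20 to June 20
May 14 falls within the Spring window

Spring


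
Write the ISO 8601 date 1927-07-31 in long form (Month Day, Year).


ISO 1927-07-31 parses as year=1927, month=07, day=31
Month 7 -> July

July 31, 1927


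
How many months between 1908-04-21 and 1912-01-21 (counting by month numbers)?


From April 1908 to January 1912
4 years * 12 = 48 months, minus 3 months = 45

45 months


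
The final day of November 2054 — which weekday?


November 2054 has 30 days
Anchor: Jan 1, 2054. With p = 2054 - 1 = 2053: (p + p//4 - p//100 + p//400) mod 7 = (2053 + 513 - 20 + 5) mod 7 = 2551 mod 7 = 3 -> Thursday (Mon=0 ... Sun=6)
Days before November (Jan-Oct): 304; November 1 index = (3 + 304) mod 7 = 6 -> Sunday
Last day offset: 30 - 1 = 29 days
Weekday index = (6 + 29) mod 7 = 0

Monday, November 30


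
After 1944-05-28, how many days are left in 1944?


Day of year: 149 of 366
Remaining = 366 - 149

217 days


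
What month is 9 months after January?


January is month 1
1 + 9 = 10

October


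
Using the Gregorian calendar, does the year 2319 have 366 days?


Gregorian leap year rule: divisible by 4, but not by 100, unless also by 400.
2319 is not divisible by 4 -> not a leap year

No


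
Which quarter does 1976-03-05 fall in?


Month: March (month 3)
Q1: Jan-Mar, Q2: Apr-Jun, Q3: Jul-Sep, Q4: Oct-Dec

Q1


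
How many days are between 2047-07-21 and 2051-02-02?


From 2047-07-21 to 2051-02-02
2047-07-21: days before July = 31 + 28 + 31 + 30 + 31 + 30 = 181 (2047 is not a leap year); day of year = 181 + 21 = 202
2051-02-02: days before February = 31; day of year = 31 + 2 = 33
Rest of 2047: 365 - 202 = 163
Full years 2048 (366), 2049 (365), 2050 (365): 1096
Total = 163 + 1096 + 33 = 1292

1292 days


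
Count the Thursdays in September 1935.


September 1935 has 30 days
Anchor: Jan 1, 1935. With p = 1935 - 1 = 1934: (p + p//4 - p//100 + p//400) mod 7 = (1934 + 483 - 19 + 4) mod 7 = 2402 mod 7 = 1 -> Tuesday (Mon=0 ... Sun=6)
Days before September (Jan-Aug): 243; September 1 index = (1 + 243) mod 7 = 6 -> Sunday
First Thursday is September 5
Thursdays: 5, 12, 19, 26

4 Thursdays


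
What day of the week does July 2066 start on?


Target: July 1, 2066
Anchor: Jan 1, 2066. With p = 2066 - 1 = 2065: (p + p//4 - p//100 + p//400) mod 7 = (2065 + 516 - 20 + 5) mod 7 = 2566 mod 7 = 4 -> Friday (Mon=0 ... Sun=6)
Days before July (Jan-Jun): 181 days
Weekday index = (4 + 181) mod 7 = 3

Thursday


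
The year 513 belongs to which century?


Century = (year - 1) // 100 + 1
= (513 - 1) // 100 + 1
= 512 // 100 + 1
= 5 + 1

6th century


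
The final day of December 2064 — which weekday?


December 2064 has 31 days
Anchor: Jan 1, 2064. With p = 2064 - 1 = 2063: (p + p//4 - p//100 + p//400) mod 7 = (2063 + 515 - 20 + 5) mod 7 = 2563 mod 7 = 1 -> Tuesday (Mon=0 ... Sun=6)
Days before December (Jan-Nov): 335; December 1 index = (1 + 335) mod 7 = 0 -> Monday
Last day offset: 31 - 1 = 30 days
Weekday index = (0 + 30) mod 7 = 2

Wednesday, December 31


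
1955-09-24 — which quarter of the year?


Month: September (month 9)
Q1: Jan-Mar, Q2: Apr-Jun, Q3: Jul-Sep, Q4: Oct-Dec

Q3


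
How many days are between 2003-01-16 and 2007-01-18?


From 2003-01-16 to 2007-01-18
2003-01-16: day of year = 16
2007-01-18: day of year = 18
Rest of 2003: 365 - 16 = 349
Full years 2004 (366), 2005 (365), 2006 (365): 1096
Total = 349 + 1096 + 18 = 1463

1463 days


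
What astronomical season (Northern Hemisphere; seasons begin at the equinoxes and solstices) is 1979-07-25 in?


Date: July 25
Astronomical Summer (approx.; exact equinox/solstice day varies by year): June 21 to September 21
July 25 falls within the Summer window

Summer


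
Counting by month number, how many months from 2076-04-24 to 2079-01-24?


From April 2076 to January 2079
3 years * 12 = 36 months, minus 3 months = 33

33 months


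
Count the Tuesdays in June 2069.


June 2069 has 30 days
Anchor: Jan 1, 2069. With p = 2069 - 1 = 2068: (p + p//4 - p//100 + p//400) mod 7 = (2068 + 517 - 20 + 5) mod 7 = 2570 mod 7 = 1 -> Tuesday (Mon=0 ... Sun=6)
Days before June (Jan-May): 151; June 1 index = (1 + 151) mod 7 = 5 -> Saturday
First Tuesday is June 4
Tuesdays: 4, 11, 18, 25

4 Tuesdays


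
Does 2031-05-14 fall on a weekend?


Anchor: Jan 1, 2031. With p = 2031 - 1 = 2030: (p + p//4 - p//100 + p//400) mod 7 = (2030 + 507 - 20 + 5) mod 7 = 2522 mod 7 = 2 -> Wednesday (Mon=0 ... Sun=6)
Day of year: 134; offset = 133
Weekday index = (2 + 133) mod 7 = 2 -> Wednesday
Weekend days: Saturday, Sunday

No


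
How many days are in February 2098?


February 2098 (leap year: no)

28 days


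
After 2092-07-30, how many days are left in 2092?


Day of year: 212 of 366
Remaining = 366 - 212

154 days


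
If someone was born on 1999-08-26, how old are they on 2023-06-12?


Birth: 1999-08-26
Reference: 2023-06-12
Year difference: 2023 - 1999 = 24
Birthday not yet reached in 2023, subtract 1

23 years old


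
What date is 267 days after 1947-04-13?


Start: 1947-04-13, add 267 days
April 1947 has 30 days: 30 - 13 = 17 days to April 30 -> 250 left
May 1947 has 31 days -> 219 left
June 1947 has 30 days -> 189 left
July 1947 has 31 days -> 158 left
August 1947 has 31 days -> 127 left
September 1947 has 30 days -> 97 left
October 1947 has 31 days -> 66 left
November 1947 has 30 days -> 36 left
December 1947 has 31 days -> 5 left
January 1948: 5 <= 31 -> lands on January 5

Result: 1948-01-05


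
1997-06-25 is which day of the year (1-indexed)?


Date: June 25, 1997
Days in months 1 through 5: 151
Plus 25 days in June

Day of year: 176


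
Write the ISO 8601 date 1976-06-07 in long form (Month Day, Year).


ISO 1976-06-07 parses as year=1976, month=06, day=07
Month 6 -> June

June 7, 1976


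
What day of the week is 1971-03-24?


Date: March 24, 1971
Anchor: Jan 1, 1971. With p = 1971 - 1 = 1970: (p + p//4 - p//100 + p//400) mod 7 = (1970 + 492 - 19 + 4) mod 7 = 2447 mod 7 = 4 -> Friday (Mon=0 ... Sun=6)
Days before March (Jan-Feb): 59; offset = 59 + 24 - 1 = 82
Weekday index = (4 + 82) mod 7 = 2

Day of the week: Wednesday


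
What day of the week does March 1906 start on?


Target: March 1, 1906
Anchor: Jan 1, 1906. With p = 1906 - 1 = 1905: (p + p//4 - p//100 + p//400) mod 7 = (1905 + 476 - 19 + 4) mod 7 = 2366 mod 7 = 0 -> Monday (Mon=0 ... Sun=6)
Days before March (Jan-Feb): 59 days
Weekday index = (0 + 59) mod 7 = 3

Thursday


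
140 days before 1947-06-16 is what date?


Start: 1947-06-16, subtract 140 days
Back 16 days from June 16 reaches May 31, 1947 -> 124 left
May 1947 has 31 days -> back to April 30, 1947 -> 93 left
April 1947 has 30 days -> back to March 31, 1947 -> 63 left
March 1947 has 31 days -> back to February 28, 1947 -> 32 left
February 1947 has 28 days -> back to January 31, 1947 -> 4 left
January 1947: 31 - 4 = 27 -> lands on January 27

Result: 1947-01-27


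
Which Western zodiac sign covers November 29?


Date: November 29
Conventional tropical zodiac dates: Sagittarius from November 22 onward; Capricorn starts December 22
November 29 falls within the Sagittarius range

Sagittarius


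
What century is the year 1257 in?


Century = (year - 1) // 100 + 1
= (1257 - 1) // 100 + 1
= 1256 // 100 + 1
= 12 + 1

13th century


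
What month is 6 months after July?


July is month 7
7 + 6 = 13; wrap: 13 - 12 = 1

January
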